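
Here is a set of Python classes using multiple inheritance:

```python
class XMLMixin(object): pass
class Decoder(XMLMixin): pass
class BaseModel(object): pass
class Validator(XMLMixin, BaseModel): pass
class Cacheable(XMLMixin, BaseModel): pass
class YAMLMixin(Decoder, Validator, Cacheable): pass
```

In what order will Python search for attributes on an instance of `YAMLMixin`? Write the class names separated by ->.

L[YAMLMixin] = YAMLMixin + merge(L[Decoder], L[Validator], L[Cacheable], [Decoder Validator Cacheable])
  take Decoder:  [Decoder XMLMixin object] + [Validator XMLMixin BaseModel object] + [Cacheable XMLMixin BaseModel object] + [Decoder Validator Cacheable]
  take Validator:  [XMLMixin object] + [Validator XMLMixin BaseModel object] + [Cacheable XMLMixin BaseModel object] + [Validator Cacheable]
  take Cacheable:  [XMLMixin object] + [XMLMixin BaseModel object] + [Cacheable XMLMixin BaseModel object] + [Cacheable]
  take XMLMixin:  [XMLMixin object] + [XMLMixin BaseModel object] + [XMLMixin BaseModel object]
  take BaseModel:  [object] + [BaseModel object] + [BaseModel object]
  take object:  [object] + [object] + [object]

YAMLMixin -> Decoder -> Validator -> Cacheable -> XMLMixin -> BaseModel -> object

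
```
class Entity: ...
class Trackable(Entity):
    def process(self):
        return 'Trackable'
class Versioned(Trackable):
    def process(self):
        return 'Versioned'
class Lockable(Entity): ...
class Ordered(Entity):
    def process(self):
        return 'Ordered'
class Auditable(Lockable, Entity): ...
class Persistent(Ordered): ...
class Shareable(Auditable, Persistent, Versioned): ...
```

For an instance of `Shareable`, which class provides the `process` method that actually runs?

Ordered

L[Shareable] = Shareable + merge(L[Auditable], L[Persistent], L[Versioned], [Auditable Persistent Versioned])
  take Auditable:  [Auditable Lockable Entity object] + [Persistent Ordered Entity object] + [Versioned Trackable Entity object] + [Auditable Persistent Versioned]
  take Lockable:  [Lockable Entity object] + [Persistent Ordered Entity object] + [Versioned Trackable Entity object] + [Persistent Versioned]
  take Persistent:  [Entity object] + [Persistent Ordered Entity object] + [Versioned Trackable Entity object] + [Persistent Versioned]
  take Ordered:  [Entity object] + [Ordered Entity object] + [Versioned Trackable Entity object] + [Versioned]
  take Versioned:  [Entity object] + [Entity object] + [Versioned Trackable Entity object] + [Versioned]
  take Trackable:  [Entity object] + [Entity object] + [Trackable Entity object]
  take Entity:  [Entity object] + [Entity object] + [Entity object]
  take object:  [object] + [object] + [object]
MRO: Shareable Auditable Lockable Persistent Ordered Versioned Trackable Entity object
process is defined in: Ordered, Trackable, Versioned. First along the MRO is Ordered.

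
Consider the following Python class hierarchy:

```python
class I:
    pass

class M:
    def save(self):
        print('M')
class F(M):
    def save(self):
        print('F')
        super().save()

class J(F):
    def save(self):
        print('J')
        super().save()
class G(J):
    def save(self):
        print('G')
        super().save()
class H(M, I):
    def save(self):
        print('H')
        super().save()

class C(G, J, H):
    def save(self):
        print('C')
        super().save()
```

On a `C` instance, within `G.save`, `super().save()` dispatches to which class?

L[C] = C + merge(L[G], L[J], L[H], [G J H])
  take G:  [G J F M object] + [J F M object] + [H M I object] + [G J H]
  take J:  [J F M object] + [J F M object] + [H M I object] + [J H]
  take F:  [F M object] + [F M object] + [H M I object] + [H]
  take H:  [M object] + [M object] + [H M I object] + [H]
  take M:  [M object] + [M object] + [M I object]
  take I:  [object] + [object] + [I object]
  take object:  [object] + [object] + [object]
MRO: C G J F H M I object
super() in G.save on a C instance goes to the class after G in C's MRO: J.

J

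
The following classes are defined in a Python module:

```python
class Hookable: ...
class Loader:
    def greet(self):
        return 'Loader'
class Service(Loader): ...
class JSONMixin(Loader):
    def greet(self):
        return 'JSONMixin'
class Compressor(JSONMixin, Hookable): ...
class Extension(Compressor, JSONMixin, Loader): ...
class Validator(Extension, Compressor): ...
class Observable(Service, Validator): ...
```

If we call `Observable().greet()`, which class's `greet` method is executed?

JSONMixin

L[Observable] = Observable + merge(L[Service], L[Validator], [Service Validator])
  take Service:  [Service Loader object] + [Validator Extension Compressor JSONMixin Loader Hookable object] + [Service Validator]
  take Validator:  [Loader object] + [Validator Extension Compressor JSONMixin Loader Hookable object] + [Validator]
  take Extension:  [Loader object] + [Extension Compressor JSONMixin Loader Hookable object]
  take Compressor:  [Loader object] + [Compressor JSONMixin Loader Hookable object]
  take JSONMixin:  [Loader object] + [JSONMixin Loader Hookable object]
  take Loader:  [Loader object] + [Loader Hookable object]
  take Hookable:  [object] + [Hookable object]
  take object:  [object] + [object]
MRO: Observable Service Validator Extension Compressor JSONMixin Loader Hookable object
greet is defined in: JSONMixin, Loader. First along the MRO is JSONMixin.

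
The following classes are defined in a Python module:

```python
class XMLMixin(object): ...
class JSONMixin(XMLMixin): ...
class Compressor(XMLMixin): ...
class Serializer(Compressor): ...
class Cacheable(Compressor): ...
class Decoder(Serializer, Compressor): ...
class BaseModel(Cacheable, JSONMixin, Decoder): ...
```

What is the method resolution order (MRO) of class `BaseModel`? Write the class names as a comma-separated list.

L[BaseModel] = BaseModel + merge(L[Cacheable], L[JSONMixin], L[Decoder], [Cacheable JSONMixin Decoder])
  take Cacheable:  [Cacheable Compressor XMLMixin object] + [JSONMixin XMLMixin object] + [Decoder Serializer Compressor XMLMixin object] + [Cacheable JSONMixin Decoder]
  take JSONMixin:  [Compressor XMLMixin object] + [JSONMixin XMLMixin object] + [Decoder Serializer Compressor XMLMixin object] + [JSONMixin Decoder]
  take Decoder:  [Compressor XMLMixin object] + [XMLMixin object] + [Decoder Serializer Compressor XMLMixin object] + [Decoder]
  take Serializer:  [Compressor XMLMixin object] + [XMLMixin object] + [Serializer Compressor XMLMixin object]
  take Compressor:  [Compressor XMLMixin object] + [XMLMixin object] + [Compressor XMLMixin object]
  take XMLMixin:  [XMLMixin object] + [XMLMixin object] + [XMLMixin object]
  take object:  [object] + [object] + [object]

BaseModel, Cacheable, JSONMixin, Decoder, Serializer, Compressor, XMLMixin, object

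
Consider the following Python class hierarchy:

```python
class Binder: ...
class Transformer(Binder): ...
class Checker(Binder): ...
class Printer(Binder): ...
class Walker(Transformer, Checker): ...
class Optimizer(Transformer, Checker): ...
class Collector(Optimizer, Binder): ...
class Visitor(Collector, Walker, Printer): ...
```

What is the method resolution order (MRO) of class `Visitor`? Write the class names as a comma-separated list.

Visitor, Collector, Optimizer, Walker, Transformer, Checker, Printer, Binder, object

L[Visitor] = Visitor + merge(L[Collector], L[Walker], L[Printer], [Collector Walker Printer])
  take Collector:  [Collector Optimizer Transformer Checker Binder object] + [Walker Transformer Checker Binder object] + [Printer Binder object] + [Collector Walker Printer]
  take Optimizer:  [Optimizer Transformer Checker Binder object] + [Walker Transformer Checker Binder object] + [Printer Binder object] + [Walker Printer]
  take Walker:  [Transformer Checker Binder object] + [Walker Transformer Checker Binder object] + [Printer Binder object] + [Walker Printer]
  take Transformer:  [Transformer Checker Binder object] + [Transformer Checker Binder object] + [Printer Binder object] + [Printer]
  take Checker:  [Checker Binder object] + [Checker Binder object] + [Printer Binder object] + [Printer]
  take Printer:  [Binder object] + [Binder object] + [Printer Binder object] + [Printer]
  take Binder:  [Binder object] + [Binder object] + [Binder object]
  take object:  [object] + [object] + [object]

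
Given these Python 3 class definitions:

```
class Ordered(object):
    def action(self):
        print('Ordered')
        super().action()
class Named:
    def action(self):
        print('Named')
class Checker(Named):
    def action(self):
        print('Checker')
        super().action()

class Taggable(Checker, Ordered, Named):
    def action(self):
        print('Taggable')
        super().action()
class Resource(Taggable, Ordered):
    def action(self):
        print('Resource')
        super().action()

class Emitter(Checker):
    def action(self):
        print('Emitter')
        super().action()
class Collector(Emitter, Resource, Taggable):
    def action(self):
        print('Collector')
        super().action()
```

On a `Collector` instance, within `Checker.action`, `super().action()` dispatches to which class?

Ordered

L[Collector] = Collector + merge(L[Emitter], L[Resource], L[Taggable], [Emitter Resource Taggable])
  take Emitter:  [Emitter Checker Named object] + [Resource Taggable Checker Ordered Named object] + [Taggable Checker Ordered Named object] + [Emitter Resource Taggable]
  take Resource:  [Checker Named object] + [Resource Taggable Checker Ordered Named object] + [Taggable Checker Ordered Named object] + [Resource Taggable]
  take Taggable:  [Checker Named object] + [Taggable Checker Ordered Named object] + [Taggable Checker Ordered Named object] + [Taggable]
  take Checker:  [Checker Named object] + [Checker Ordered Named object] + [Checker Ordered Named object]
  take Ordered:  [Named object] + [Ordered Named object] + [Ordered Named object]
  take Named:  [Named object] + [Named object] + [Named object]
  take object:  [object] + [object] + [object]
MRO: Collector Emitter Resource Taggable Checker Ordered Named object
super() in Checker.action on a Collector instance goes to the class after Checker in Collector's MRO: Ordered.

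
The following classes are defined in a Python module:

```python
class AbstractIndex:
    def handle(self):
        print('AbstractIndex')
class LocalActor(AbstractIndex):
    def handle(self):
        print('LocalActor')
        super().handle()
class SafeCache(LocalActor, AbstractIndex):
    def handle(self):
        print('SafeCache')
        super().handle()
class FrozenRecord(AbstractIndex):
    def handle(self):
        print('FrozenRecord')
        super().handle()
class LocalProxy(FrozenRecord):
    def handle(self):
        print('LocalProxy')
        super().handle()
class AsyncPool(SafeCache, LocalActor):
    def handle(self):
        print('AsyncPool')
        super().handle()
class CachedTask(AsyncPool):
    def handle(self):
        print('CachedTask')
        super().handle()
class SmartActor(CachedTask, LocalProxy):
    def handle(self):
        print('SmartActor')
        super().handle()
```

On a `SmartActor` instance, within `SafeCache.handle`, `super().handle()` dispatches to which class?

LocalActor

L[SmartActor] = SmartActor + merge(L[CachedTask], L[LocalProxy], [CachedTask LocalProxy])
  take CachedTask:  [CachedTask AsyncPool SafeCache LocalActor AbstractIndex object] + [LocalProxy FrozenRecord AbstractIndex object] + [CachedTask LocalProxy]
  take AsyncPool:  [AsyncPool SafeCache LocalActor AbstractIndex object] + [LocalProxy FrozenRecord AbstractIndex object] + [LocalProxy]
  take SafeCache:  [SafeCache LocalActor AbstractIndex object] + [LocalProxy FrozenRecord AbstractIndex object] + [LocalProxy]
  take LocalActor:  [LocalActor AbstractIndex object] + [LocalProxy FrozenRecord AbstractIndex object] + [LocalProxy]
  take LocalProxy:  [AbstractIndex object] + [LocalProxy FrozenRecord AbstractIndex object] + [LocalProxy]
  take FrozenRecord:  [AbstractIndex object] + [FrozenRecord AbstractIndex object]
  take AbstractIndex:  [AbstractIndex object] + [AbstractIndex object]
  take object:  [object] + [object]
MRO: SmartActor CachedTask AsyncPool SafeCache LocalActor LocalProxy FrozenRecord AbstractIndex object
super() in SafeCache.handle on a SmartActor instance goes to the class after SafeCache in SmartActor's MRO: LocalActor.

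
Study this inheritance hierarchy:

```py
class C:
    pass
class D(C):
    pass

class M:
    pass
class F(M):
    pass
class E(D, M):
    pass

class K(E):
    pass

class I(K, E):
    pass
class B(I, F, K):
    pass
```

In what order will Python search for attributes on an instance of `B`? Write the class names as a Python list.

[B, I, F, K, E, D, C, M, object]

L[B] = B + merge(L[I], L[F], L[K], [I F K])
  take I:  [I K E D C M object] + [F M object] + [K E D C M object] + [I F K]
  take F:  [K E D C M object] + [F M object] + [K E D C M object] + [F K]
  take K:  [K E D C M object] + [M object] + [K E D C M object] + [K]
  take E:  [E D C M object] + [M object] + [E D C M object]
  take D:  [D C M object] + [M object] + [D C M object]
  take C:  [C M object] + [M object] + [C M object]
  take M:  [M object] + [M object] + [M object]
  take object:  [object] + [object] + [object]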